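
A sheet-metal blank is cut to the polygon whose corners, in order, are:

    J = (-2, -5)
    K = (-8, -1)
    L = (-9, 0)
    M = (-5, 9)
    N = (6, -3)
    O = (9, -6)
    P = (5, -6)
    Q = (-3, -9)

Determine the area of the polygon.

J→K: (-2)(-1) − (-8)(-5) = -38
K→L: (-8)(0) − (-9)(-1) = -9
L→M: (-9)(9) − (-5)(0) = -81
M→N: (-5)(-3) − (6)(9) = -39
N→O: (6)(-6) − (9)(-3) = -9
O→P: (9)(-6) − (5)(-6) = -24
P→Q: (5)(-9) − (-3)(-6) = -63
Q→J: (-3)(-5) − (-2)(-9) = -3
Σ = -266
Area = |Σ|/2 = 133.

133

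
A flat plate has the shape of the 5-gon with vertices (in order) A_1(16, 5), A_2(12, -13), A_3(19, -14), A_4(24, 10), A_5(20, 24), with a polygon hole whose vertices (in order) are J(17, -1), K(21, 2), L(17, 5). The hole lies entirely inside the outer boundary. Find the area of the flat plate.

Outer boundary:
Apply the shoelace formula: 2A = Σ (x_i·y_{i+1} − x_{i+1}·y_i), indices taken mod 5.
Σ = (-268) + (79) + (526) + (376) + (-284) = 429
Area = |Σ|/2 = 214.5.
Hole:
Apply the shoelace (surveyor's) formula: 2A = Σ (x_i·y_{i+1} − x_{i+1}·y_i), indices taken mod 3.
Σ = (55) + (71) + (-102) = 24
Area = |Σ|/2 = 12.
Net area = 214.5 − 12 = 202.5.

202.5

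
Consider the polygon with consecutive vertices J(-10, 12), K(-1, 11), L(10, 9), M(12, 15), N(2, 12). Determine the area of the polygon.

41.5

Cross-terms: -98, -119, 42, 114, 144  ⇒  Σ = 83
Area = |Σ|/2 = 41.5.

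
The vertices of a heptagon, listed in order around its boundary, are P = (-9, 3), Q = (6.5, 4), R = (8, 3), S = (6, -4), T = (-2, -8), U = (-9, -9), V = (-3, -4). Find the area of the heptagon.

132

Cross-terms: -55.5, -12.5, -50, -56, -54, 9, -45  ⇒  Σ = -264
Area = |Σ|/2 = 132.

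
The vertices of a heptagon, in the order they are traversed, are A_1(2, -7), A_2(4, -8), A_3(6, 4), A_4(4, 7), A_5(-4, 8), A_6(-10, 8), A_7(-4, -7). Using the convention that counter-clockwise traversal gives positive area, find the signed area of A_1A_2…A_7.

177

Σ = (12) + (64) + (26) + (60) + (48) + (102) + (42) = 354
Signed area = Σ/2 = 177 (positive ⇒ counter-clockwise traversal).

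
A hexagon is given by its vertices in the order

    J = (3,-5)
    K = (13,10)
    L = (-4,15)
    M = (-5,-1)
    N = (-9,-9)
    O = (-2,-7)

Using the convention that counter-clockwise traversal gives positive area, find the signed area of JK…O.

Apply the surveyor's formula: 2A = Σ (x_i·y_{i+1} − x_{i+1}·y_i), indices taken mod 6.
Cross-terms: 95, 235, 79, 36, 45, 31  ⇒  Σ = 521
Signed area = Σ/2 = 260.5 (positive ⇒ counter-clockwise traversal).

260.5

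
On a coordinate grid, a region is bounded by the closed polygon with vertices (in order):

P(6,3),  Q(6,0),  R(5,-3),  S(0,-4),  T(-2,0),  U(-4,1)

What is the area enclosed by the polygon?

42

Σ = (-18) + (-18) + (-20) + (-8) + (-2) + (-18) = -84
Area = |Σ|/2 = 42.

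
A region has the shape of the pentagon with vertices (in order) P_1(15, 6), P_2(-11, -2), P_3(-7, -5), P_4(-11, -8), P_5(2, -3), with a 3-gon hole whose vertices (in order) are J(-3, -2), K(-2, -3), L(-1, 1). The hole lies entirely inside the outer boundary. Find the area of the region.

Outer boundary:
Apply Gauss's area formula: 2A = Σ (x_i·y_{i+1} − x_{i+1}·y_i), indices taken mod 5.
Σ = (36) + (41) + (1) + (49) + (57) = 184
Area = |Σ|/2 = 92.
Hole:
Apply the shoelace formula: 2A = Σ (x_i·y_{i+1} − x_{i+1}·y_i), indices taken mod 3.
Cross-terms: 5, -5, 5  ⇒  Σ = 5
Area = |Σ|/2 = 2.5.
Net area = 92 − 2.5 = 89.5.

89.5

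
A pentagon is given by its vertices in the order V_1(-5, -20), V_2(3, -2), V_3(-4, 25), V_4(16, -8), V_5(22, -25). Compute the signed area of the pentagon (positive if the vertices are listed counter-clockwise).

-510

Cross-terms: 70, 67, -368, -224, -565  ⇒  Σ = -1020
Signed area = Σ/2 = -510 (negative ⇒ clockwise traversal).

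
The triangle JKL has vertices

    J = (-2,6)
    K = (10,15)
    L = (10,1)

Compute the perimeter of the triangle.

42

|JK| = √((12)² + (9)²) = √225 = 15
|KL| = √((0)² + (-14)²) = √196 = 14
|LJ| = √((-12)² + (5)²) = √169 = 13
Perimeter = 15 + 14 + 13 = 42.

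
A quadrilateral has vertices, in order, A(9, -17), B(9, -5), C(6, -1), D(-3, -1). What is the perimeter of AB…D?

46

|AB| = √((0)² + (12)²) = √144 = 12
|BC| = √((-3)² + (4)²) = √25 = 5
|CD| = √((-9)² + (0)²) = √81 = 9
|DA| = √((12)² + (-16)²) = √400 = 20
Perimeter = 12 + 5 + 9 + 20 = 46.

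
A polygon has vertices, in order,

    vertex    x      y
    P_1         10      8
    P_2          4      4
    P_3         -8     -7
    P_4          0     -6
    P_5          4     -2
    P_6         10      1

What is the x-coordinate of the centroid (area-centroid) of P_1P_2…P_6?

Apply the shoelace formula. First the cross-terms c_i = x_i·y_{i+1} − x_{i+1}·y_i:
  8, 4, 48, 24, 24, 70  ⇒  2A = 178, A = 89.
Then Σ (x_i + x_{i+1})·c_i = 1544, so x̄ = 1544 / (6·89) = 772/267.

772/267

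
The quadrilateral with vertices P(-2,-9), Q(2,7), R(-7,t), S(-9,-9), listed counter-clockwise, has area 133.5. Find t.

8

The doubled signed area Σ (x_i y_{i+1} − x_{i+1} y_i) is linear in t.
With t=0 it equals 179; the coefficient of t is 11 (from the two edges through R).
So 11·t + 179 = 2·133.5 = 267 ⇒ t = 8.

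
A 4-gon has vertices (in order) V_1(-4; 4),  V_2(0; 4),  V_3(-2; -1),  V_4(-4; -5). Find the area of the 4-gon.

Apply Gauss's area formula: 2A = Σ (x_i·y_{i+1} − x_{i+1}·y_i), indices taken mod 4.
V_1→V_2: (-4)(4) − (0)(4) = -16
V_2→V_3: (0)(-1) − (-2)(4) = 8
V_3→V_4: (-2)(-5) − (-4)(-1) = 6
V_4→V_1: (-4)(4) − (-4)(-5) = -36
Σ = -38
Area = |Σ|/2 = 19.

19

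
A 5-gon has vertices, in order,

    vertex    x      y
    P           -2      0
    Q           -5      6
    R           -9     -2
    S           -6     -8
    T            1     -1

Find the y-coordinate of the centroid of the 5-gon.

Apply the surveyor's formula. First the cross-terms c_i = x_i·y_{i+1} − x_{i+1}·y_i:
  -12, 64, 60, 14, -2  ⇒  2A = 124, A = 62.
Then Σ (y_i + y_{i+1})·c_i = -540, so ȳ = -540 / (6·62) = -45/31.

-45/31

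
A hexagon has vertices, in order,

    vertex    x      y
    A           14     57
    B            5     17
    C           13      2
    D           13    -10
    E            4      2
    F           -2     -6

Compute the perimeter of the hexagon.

160

|AB| = √((-9)² + (-40)²) = √1681 = 41
|BC| = √((8)² + (-15)²) = √289 = 17
|CD| = √((0)² + (-12)²) = √144 = 12
|DE| = √((-9)² + (12)²) = √225 = 15
|EF| = √((-6)² + (-8)²) = √100 = 10
|FA| = √((16)² + (63)²) = √4225 = 65
Perimeter = 41 + 17 + 12 + 15 + 10 + 65 = 160.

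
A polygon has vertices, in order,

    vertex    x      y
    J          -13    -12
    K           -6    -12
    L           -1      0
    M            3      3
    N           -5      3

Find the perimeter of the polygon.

50

|JK| = √((7)² + (0)²) = √49 = 7
|KL| = √((5)² + (12)²) = √169 = 13
|LM| = √((4)² + (3)²) = √25 = 5
|MN| = √((-8)² + (0)²) = √64 = 8
|NJ| = √((-8)² + (-15)²) = √289 = 17
Perimeter = 7 + 13 + 5 + 8 + 17 = 50.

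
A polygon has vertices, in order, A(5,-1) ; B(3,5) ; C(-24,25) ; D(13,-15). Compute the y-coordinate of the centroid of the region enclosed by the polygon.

133/24

Apply the shoelace (surveyor's) formula. First the cross-terms c_i = x_i·y_{i+1} − x_{i+1}·y_i:
  28, 195, 35, 62  ⇒  2A = 320, A = 160.
Then Σ (y_i + y_{i+1})·c_i = 5320, so ȳ = 5320 / (6·160) = 133/24.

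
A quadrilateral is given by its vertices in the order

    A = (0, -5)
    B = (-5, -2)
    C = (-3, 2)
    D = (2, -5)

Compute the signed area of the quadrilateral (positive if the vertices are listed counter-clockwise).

Apply the surveyor's formula: 2A = Σ (x_i·y_{i+1} − x_{i+1}·y_i), indices taken mod 4.
Σ = (-25) + (-16) + (11) + (-10) = -40
Signed area = Σ/2 = -20 (negative ⇒ clockwise traversal).

-20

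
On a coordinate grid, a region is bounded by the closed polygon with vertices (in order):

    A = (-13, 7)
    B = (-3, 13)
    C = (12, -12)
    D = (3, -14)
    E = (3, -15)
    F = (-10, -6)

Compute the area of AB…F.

Apply Gauss's area formula: 2A = Σ (x_i·y_{i+1} − x_{i+1}·y_i), indices taken mod 6.
A→B: (-13)(13) − (-3)(7) = -148
B→C: (-3)(-12) − (12)(13) = -120
C→D: (12)(-14) − (3)(-12) = -132
D→E: (3)(-15) − (3)(-14) = -3
E→F: (3)(-6) − (-10)(-15) = -168
F→A: (-10)(7) − (-13)(-6) = -148
Σ = -719
Area = |Σ|/2 = 359.5.

359.5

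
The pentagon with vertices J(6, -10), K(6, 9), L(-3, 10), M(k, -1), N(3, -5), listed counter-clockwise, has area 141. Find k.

-5

The doubled signed area Σ (x_i y_{i+1} − x_{i+1} y_i) is linear in k.
With k=0 it equals 207; the coefficient of k is -15 (from the two edges through M).
So -15·k + 207 = 2·141 = 282 ⇒ k = -5.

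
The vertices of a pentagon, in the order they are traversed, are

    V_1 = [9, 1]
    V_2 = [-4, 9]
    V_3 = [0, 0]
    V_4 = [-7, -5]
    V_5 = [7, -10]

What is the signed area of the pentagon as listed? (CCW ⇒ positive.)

143.5

Σ = (85) + (0) + (0) + (105) + (97) = 287
Signed area = Σ/2 = 143.5 (positive ⇒ counter-clockwise traversal).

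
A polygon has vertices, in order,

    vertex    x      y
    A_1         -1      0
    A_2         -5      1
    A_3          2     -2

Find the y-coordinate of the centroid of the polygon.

Apply the shoelace formula. First the cross-terms c_i = x_i·y_{i+1} − x_{i+1}·y_i:
  -1, 8, -2  ⇒  2A = 5, A = 2.5.
Then Σ (y_i + y_{i+1})·c_i = -5, so ȳ = -5 / (6·2.5) = -1/3.

-1/3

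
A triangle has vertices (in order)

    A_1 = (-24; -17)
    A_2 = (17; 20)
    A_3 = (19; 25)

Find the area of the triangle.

Apply the surveyor's formula: 2A = Σ (x_i·y_{i+1} − x_{i+1}·y_i), indices taken mod 3.
Σ = (-191) + (45) + (277) = 131
Area = |Σ|/2 = 65.5.

65.5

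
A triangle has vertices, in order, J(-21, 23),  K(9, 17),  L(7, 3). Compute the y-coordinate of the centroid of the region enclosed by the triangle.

43/3

Apply the shoelace formula. First the cross-terms c_i = x_i·y_{i+1} − x_{i+1}·y_i:
  -564, -92, 224  ⇒  2A = -432, A = -216.
Then Σ (y_i + y_{i+1})·c_i = -18576, so ȳ = -18576 / (6·(-216)) = 43/3.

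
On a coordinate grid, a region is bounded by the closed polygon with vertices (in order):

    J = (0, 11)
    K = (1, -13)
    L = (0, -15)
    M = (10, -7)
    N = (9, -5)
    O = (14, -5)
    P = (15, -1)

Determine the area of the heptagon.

194

Apply the shoelace formula: 2A = Σ (x_i·y_{i+1} − x_{i+1}·y_i), indices taken mod 7.
Σ = (-11) + (-15) + (150) + (13) + (25) + (61) + (165) = 388
Area = |Σ|/2 = 194.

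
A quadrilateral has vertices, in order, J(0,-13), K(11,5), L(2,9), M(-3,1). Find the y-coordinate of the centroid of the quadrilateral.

-19/225

Apply Gauss's area formula. First the cross-terms c_i = x_i·y_{i+1} − x_{i+1}·y_i:
  143, 89, 29, 39  ⇒  2A = 300, A = 150.
Then Σ (y_i + y_{i+1})·c_i = -76, so ȳ = -76 / (6·150) = -19/225.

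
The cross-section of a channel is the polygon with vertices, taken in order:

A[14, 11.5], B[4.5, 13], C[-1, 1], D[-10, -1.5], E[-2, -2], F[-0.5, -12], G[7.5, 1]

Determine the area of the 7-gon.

180.5

Apply the shoelace formula: 2A = Σ (x_i·y_{i+1} − x_{i+1}·y_i), indices taken mod 7.
Σ = (130.25) + (17.5) + (11.5) + (17) + (23) + (89.5) + (72.25) = 361
Area = |Σ|/2 = 180.5.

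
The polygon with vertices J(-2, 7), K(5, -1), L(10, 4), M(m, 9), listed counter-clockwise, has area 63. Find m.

The doubled signed area Σ (x_i y_{i+1} − x_{i+1} y_i) is linear in m.
With m=0 it equals 105; the coefficient of m is 3 (from the two edges through M).
So 3·m + 105 = 2·63 = 126 ⇒ m = 7.

7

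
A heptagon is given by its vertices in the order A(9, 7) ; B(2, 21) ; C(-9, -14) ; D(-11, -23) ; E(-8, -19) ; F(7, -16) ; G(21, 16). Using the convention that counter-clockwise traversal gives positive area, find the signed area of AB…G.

Σ = (175) + (161) + (53) + (25) + (261) + (448) + (3) = 1126
Signed area = Σ/2 = 563 (positive ⇒ counter-clockwise traversal).

563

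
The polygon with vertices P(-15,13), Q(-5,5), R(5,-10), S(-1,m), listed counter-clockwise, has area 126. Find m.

The doubled signed area Σ (x_i y_{i+1} − x_{i+1} y_i) is linear in m.
With m=0 it equals -8; the coefficient of m is 20 (from the two edges through S).
So 20·m + -8 = 2·126 = 252 ⇒ m = 13.

13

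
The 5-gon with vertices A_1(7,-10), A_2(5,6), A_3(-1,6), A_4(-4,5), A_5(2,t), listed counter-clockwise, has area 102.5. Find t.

-8

The doubled signed area Σ (x_i y_{i+1} − x_{i+1} y_i) is linear in t.
With t=0 it equals 117; the coefficient of t is -11 (from the two edges through A_5).
So -11·t + 117 = 2·102.5 = 205 ⇒ t = -8.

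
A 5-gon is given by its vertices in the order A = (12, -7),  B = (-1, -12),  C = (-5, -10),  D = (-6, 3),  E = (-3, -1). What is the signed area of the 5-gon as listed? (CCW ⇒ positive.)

Apply Gauss's area formula: 2A = Σ (x_i·y_{i+1} − x_{i+1}·y_i), indices taken mod 5.
Σ = (-151) + (-50) + (-75) + (15) + (33) = -228
Signed area = Σ/2 = -114 (negative ⇒ clockwise traversal).

-114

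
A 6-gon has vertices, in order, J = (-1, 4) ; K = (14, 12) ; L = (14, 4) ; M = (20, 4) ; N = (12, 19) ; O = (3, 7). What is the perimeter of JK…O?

68

|JK| = √((15)² + (8)²) = √289 = 17
|KL| = √((0)² + (-8)²) = √64 = 8
|LM| = √((6)² + (0)²) = √36 = 6
|MN| = √((-8)² + (15)²) = √289 = 17
|NO| = √((-9)² + (-12)²) = √225 = 15
|OJ| = √((-4)² + (-3)²) = √25 = 5
Perimeter = 17 + 8 + 6 + 17 + 15 + 5 = 68.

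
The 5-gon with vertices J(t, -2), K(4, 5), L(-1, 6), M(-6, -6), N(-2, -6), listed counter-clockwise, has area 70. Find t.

3

The doubled signed area Σ (x_i y_{i+1} − x_{i+1} y_i) is linear in t.
With t=0 it equals 107; the coefficient of t is 11 (from the two edges through J).
So 11·t + 107 = 2·70 = 140 ⇒ t = 3.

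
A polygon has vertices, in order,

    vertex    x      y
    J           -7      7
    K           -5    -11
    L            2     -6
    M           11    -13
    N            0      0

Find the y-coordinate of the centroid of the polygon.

-523/153

Apply the shoelace (surveyor's) formula. First the cross-terms c_i = x_i·y_{i+1} − x_{i+1}·y_i:
  112, 52, 40, 0, 0  ⇒  2A = 204, A = 102.
Then Σ (y_i + y_{i+1})·c_i = -2092, so ȳ = -2092 / (6·102) = -523/153.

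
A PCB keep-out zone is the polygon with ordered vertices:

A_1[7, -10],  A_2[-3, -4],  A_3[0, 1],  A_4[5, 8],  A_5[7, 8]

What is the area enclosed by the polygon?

Apply Gauss's area formula: 2A = Σ (x_i·y_{i+1} − x_{i+1}·y_i), indices taken mod 5.
Σ = (-58) + (-3) + (-5) + (-16) + (-126) = -208
Area = |Σ|/2 = 104.

104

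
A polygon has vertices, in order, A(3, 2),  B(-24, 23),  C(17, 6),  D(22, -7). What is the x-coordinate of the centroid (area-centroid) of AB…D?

573/151

Apply the shoelace formula. First the cross-terms c_i = x_i·y_{i+1} − x_{i+1}·y_i:
  117, -535, -251, 65  ⇒  2A = -604, A = -302.
Then Σ (x_i + x_{i+1})·c_i = -6876, so x̄ = -6876 / (6·(-302)) = 573/151.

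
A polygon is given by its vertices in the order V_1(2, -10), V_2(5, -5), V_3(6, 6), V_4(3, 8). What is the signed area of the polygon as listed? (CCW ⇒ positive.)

42

Σ = (40) + (60) + (30) + (-46) = 84
Signed area = Σ/2 = 42 (positive ⇒ counter-clockwise traversal).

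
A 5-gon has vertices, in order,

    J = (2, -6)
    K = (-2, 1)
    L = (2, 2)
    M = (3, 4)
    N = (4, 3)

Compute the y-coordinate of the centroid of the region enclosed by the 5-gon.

-5/9

Apply the shoelace (surveyor's) formula. First the cross-terms c_i = x_i·y_{i+1} − x_{i+1}·y_i:
  -10, -6, 2, -7, -30  ⇒  2A = -51, A = -25.5.
Then Σ (y_i + y_{i+1})·c_i = 85, so ȳ = 85 / (6·(-25.5)) = -5/9.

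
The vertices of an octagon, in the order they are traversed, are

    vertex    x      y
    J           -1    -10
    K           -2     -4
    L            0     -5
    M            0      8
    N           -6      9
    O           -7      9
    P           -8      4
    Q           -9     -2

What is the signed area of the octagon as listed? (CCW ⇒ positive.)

117.5

Apply the shoelace (surveyor's) formula: 2A = Σ (x_i·y_{i+1} − x_{i+1}·y_i), indices taken mod 8.
Σ = (-16) + (10) + (0) + (48) + (9) + (44) + (52) + (88) = 235
Signed area = Σ/2 = 117.5 (positive ⇒ counter-clockwise traversal).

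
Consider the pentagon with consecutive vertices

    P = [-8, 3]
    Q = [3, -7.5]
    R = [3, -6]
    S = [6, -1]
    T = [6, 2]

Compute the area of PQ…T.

70.25

Apply the shoelace (surveyor's) formula: 2A = Σ (x_i·y_{i+1} − x_{i+1}·y_i), indices taken mod 5.
P→Q: (-8)(-7.5) − (3)(3) = 51
Q→R: (3)(-6) − (3)(-7.5) = 4.5
R→S: (3)(-1) − (6)(-6) = 33
S→T: (6)(2) − (6)(-1) = 18
T→P: (6)(3) − (-8)(2) = 34
Σ = 140.5
Area = |Σ|/2 = 70.25.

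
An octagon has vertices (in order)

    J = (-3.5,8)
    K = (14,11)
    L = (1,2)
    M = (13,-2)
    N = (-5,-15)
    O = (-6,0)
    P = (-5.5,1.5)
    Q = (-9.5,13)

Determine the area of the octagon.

Σ = (-150.5) + (17) + (-28) + (-205) + (-90) + (-9) + (-57.25) + (-30.5) = -553.25
Area = |Σ|/2 = 276.625.

276.625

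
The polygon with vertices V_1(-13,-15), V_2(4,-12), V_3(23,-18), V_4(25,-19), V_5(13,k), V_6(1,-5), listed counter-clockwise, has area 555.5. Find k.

24

The doubled signed area Σ (x_i y_{i+1} − x_{i+1} y_i) is linear in k.
With k=0 it equals 535; the coefficient of k is 24 (from the two edges through V_5).
So 24·k + 535 = 2·555.5 = 1111 ⇒ k = 24.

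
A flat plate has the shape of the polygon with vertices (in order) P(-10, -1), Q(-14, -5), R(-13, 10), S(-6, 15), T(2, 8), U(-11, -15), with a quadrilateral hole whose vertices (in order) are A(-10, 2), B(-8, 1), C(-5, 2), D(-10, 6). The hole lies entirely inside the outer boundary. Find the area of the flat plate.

Outer boundary:
Apply the shoelace formula: 2A = Σ (x_i·y_{i+1} − x_{i+1}·y_i), indices taken mod 6.
Cross-terms: 36, -205, -135, -78, 58, -139  ⇒  Σ = -463
Area = |Σ|/2 = 231.5.
Hole:
Apply the surveyor's formula: 2A = Σ (x_i·y_{i+1} − x_{i+1}·y_i), indices taken mod 4.
Cross-terms: 6, -11, -10, 40  ⇒  Σ = 25
Area = |Σ|/2 = 12.5.
Net area = 231.5 − 12.5 = 219.

219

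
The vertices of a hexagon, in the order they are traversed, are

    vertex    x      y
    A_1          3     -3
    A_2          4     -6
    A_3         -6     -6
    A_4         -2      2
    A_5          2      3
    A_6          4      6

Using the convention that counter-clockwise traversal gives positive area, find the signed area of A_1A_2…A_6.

A_1→A_2: (3)(-6) − (4)(-3) = -6
A_2→A_3: (4)(-6) − (-6)(-6) = -60
A_3→A_4: (-6)(2) − (-2)(-6) = -24
A_4→A_5: (-2)(3) − (2)(2) = -10
A_5→A_6: (2)(6) − (4)(3) = 0
A_6→A_1: (4)(-3) − (3)(6) = -30
Σ = -130
Signed area = Σ/2 = -65 (negative ⇒ clockwise traversal).

-65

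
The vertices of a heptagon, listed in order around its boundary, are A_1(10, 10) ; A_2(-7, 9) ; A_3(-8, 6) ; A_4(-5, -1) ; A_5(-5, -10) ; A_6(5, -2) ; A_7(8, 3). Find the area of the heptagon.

A_1→A_2: (10)(9) − (-7)(10) = 160
A_2→A_3: (-7)(6) − (-8)(9) = 30
A_3→A_4: (-8)(-1) − (-5)(6) = 38
A_4→A_5: (-5)(-10) − (-5)(-1) = 45
A_5→A_6: (-5)(-2) − (5)(-10) = 60
A_6→A_7: (5)(3) − (8)(-2) = 31
A_7→A_1: (8)(10) − (10)(3) = 50
Σ = 414
Area = |Σ|/2 = 207.

207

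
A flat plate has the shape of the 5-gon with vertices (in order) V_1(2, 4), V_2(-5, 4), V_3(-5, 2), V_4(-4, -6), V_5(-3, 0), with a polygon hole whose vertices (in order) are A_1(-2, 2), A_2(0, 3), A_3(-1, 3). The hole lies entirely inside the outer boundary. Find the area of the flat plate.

Outer boundary:
Apply the surveyor's formula: 2A = Σ (x_i·y_{i+1} − x_{i+1}·y_i), indices taken mod 5.
Σ = (28) + (10) + (38) + (-18) + (-12) = 46
Area = |Σ|/2 = 23.
Hole:
Apply Gauss's area formula: 2A = Σ (x_i·y_{i+1} − x_{i+1}·y_i), indices taken mod 3.
A_1→A_2: (-2)(3) − (0)(2) = -6
A_2→A_3: (0)(3) − (-1)(3) = 3
A_3→A_1: (-1)(2) − (-2)(3) = 4
Σ = 1
Area = |Σ|/2 = 0.5.
Net area = 23 − 0.5 = 22.5.

22.5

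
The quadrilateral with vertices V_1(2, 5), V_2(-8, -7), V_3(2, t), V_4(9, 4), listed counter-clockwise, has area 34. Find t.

Write out the shoelace sum; only the two edges meeting at V_3 involve t:
2·Area = [((-8)·t − 2·(-7)) + (2·4 − 9·t)] + 63
       = -17·t + 85 = 68
⇒ t = 1.

1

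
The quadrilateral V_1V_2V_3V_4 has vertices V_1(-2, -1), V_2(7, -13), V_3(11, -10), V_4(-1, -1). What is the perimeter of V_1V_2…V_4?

36

|V_1V_2| = √((9)² + (-12)²) = √225 = 15
|V_2V_3| = √((4)² + (3)²) = √25 = 5
|V_3V_4| = √((-12)² + (9)²) = √225 = 15
|V_4V_1| = √((-1)² + (0)²) = √1 = 1
Perimeter = 15 + 5 + 15 + 1 = 36.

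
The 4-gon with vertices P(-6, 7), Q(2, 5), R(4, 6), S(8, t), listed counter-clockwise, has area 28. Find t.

10

Write out the shoelace sum; only the two edges meeting at S involve t:
2·Area = [(4·t − 8·6) + (8·7 − (-6)·t)] + -52
       = 10·t + -44 = 56
⇒ t = 10.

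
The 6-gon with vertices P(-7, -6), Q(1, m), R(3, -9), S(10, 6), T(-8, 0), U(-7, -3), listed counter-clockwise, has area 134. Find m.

Write out the shoelace sum; only the two edges meeting at Q involve m:
2·Area = [((-7)·m − 1·(-6)) + (1·(-9) − 3·m)] + 201
       = -10·m + 198 = 268
⇒ m = -7.

-7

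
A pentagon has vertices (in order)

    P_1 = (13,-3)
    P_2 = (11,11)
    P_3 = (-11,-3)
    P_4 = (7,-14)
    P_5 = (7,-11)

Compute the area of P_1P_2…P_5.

P_1→P_2: (13)(11) − (11)(-3) = 176
P_2→P_3: (11)(-3) − (-11)(11) = 88
P_3→P_4: (-11)(-14) − (7)(-3) = 175
P_4→P_5: (7)(-11) − (7)(-14) = 21
P_5→P_1: (7)(-3) − (13)(-11) = 122
Σ = 582
Area = |Σ|/2 = 291.

291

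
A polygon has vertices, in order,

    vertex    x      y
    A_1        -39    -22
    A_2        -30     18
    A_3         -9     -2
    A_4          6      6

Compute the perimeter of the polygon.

|A_1A_2| = √((9)² + (40)²) = √1681 = 41
|A_2A_3| = √((21)² + (-20)²) = √841 = 29
|A_3A_4| = √((15)² + (8)²) = √289 = 17
|A_4A_1| = √((-45)² + (-28)²) = √2809 = 53
Perimeter = 41 + 29 + 17 + 53 = 140.

140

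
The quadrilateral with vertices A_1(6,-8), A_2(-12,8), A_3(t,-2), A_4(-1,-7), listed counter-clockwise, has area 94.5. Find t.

-11

The doubled signed area Σ (x_i y_{i+1} − x_{i+1} y_i) is linear in t.
With t=0 it equals 24; the coefficient of t is -15 (from the two edges through A_3).
So -15·t + 24 = 2·94.5 = 189 ⇒ t = -11.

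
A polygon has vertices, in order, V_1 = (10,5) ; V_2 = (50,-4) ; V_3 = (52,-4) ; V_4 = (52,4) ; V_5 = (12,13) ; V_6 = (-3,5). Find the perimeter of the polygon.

122

|V_1V_2| = √((40)² + (-9)²) = √1681 = 41
|V_2V_3| = √((2)² + (0)²) = √4 = 2
|V_3V_4| = √((0)² + (8)²) = √64 = 8
|V_4V_5| = √((-40)² + (9)²) = √1681 = 41
|V_5V_6| = √((-15)² + (-8)²) = √289 = 17
|V_6V_1| = √((13)² + (0)²) = √169 = 13
Perimeter = 41 + 2 + 8 + 41 + 17 + 13 = 122.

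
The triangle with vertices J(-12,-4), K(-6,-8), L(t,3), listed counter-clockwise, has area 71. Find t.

13

The doubled signed area Σ (x_i y_{i+1} − x_{i+1} y_i) is linear in t.
With t=0 it equals 90; the coefficient of t is 4 (from the two edges through L).
So 4·t + 90 = 2·71 = 142 ⇒ t = 13.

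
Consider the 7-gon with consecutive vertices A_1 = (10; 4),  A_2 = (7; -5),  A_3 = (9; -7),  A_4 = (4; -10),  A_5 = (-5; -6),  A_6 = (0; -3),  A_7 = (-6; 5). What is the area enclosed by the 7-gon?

Apply Gauss's area formula: 2A = Σ (x_i·y_{i+1} − x_{i+1}·y_i), indices taken mod 7.
Σ = (-78) + (-4) + (-62) + (-74) + (15) + (-18) + (-74) = -295
Area = |Σ|/2 = 147.5.

147.5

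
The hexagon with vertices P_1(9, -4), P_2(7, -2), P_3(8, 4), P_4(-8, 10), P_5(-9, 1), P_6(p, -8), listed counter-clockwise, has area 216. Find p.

-8

The doubled signed area Σ (x_i y_{i+1} − x_{i+1} y_i) is linear in p.
With p=0 it equals 392; the coefficient of p is -5 (from the two edges through P_6).
So -5·p + 392 = 2·216 = 432 ⇒ p = -8.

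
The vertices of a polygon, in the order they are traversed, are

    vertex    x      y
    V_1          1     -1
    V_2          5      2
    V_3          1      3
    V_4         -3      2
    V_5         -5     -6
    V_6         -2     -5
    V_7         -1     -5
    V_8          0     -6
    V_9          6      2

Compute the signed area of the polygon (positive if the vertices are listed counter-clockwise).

55.5

Σ = (7) + (13) + (11) + (28) + (13) + (5) + (6) + (36) + (-8) = 111
Signed area = Σ/2 = 55.5 (positive ⇒ counter-clockwise traversal).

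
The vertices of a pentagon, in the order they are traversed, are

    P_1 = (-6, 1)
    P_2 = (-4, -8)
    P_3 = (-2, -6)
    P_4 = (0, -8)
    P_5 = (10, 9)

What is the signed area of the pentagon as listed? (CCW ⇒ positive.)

110

Σ = (52) + (8) + (16) + (80) + (64) = 220
Signed area = Σ/2 = 110 (positive ⇒ counter-clockwise traversal).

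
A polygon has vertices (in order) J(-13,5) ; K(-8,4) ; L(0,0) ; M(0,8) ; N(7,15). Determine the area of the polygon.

81

Apply Gauss's area formula: 2A = Σ (x_i·y_{i+1} − x_{i+1}·y_i), indices taken mod 5.
Σ = (-12) + (0) + (0) + (-56) + (230) = 162
Area = |Σ|/2 = 81.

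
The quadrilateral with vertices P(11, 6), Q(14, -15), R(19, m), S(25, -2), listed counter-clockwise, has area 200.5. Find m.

The doubled signed area Σ (x_i y_{i+1} − x_{i+1} y_i) is linear in m.
With m=0 it equals 170; the coefficient of m is -11 (from the two edges through R).
So -11·m + 170 = 2·200.5 = 401 ⇒ m = -21.

-21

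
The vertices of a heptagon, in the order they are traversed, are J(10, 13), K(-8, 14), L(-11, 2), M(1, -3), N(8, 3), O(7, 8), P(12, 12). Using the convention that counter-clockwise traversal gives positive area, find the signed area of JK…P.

Apply Gauss's area formula: 2A = Σ (x_i·y_{i+1} − x_{i+1}·y_i), indices taken mod 7.
Σ = (244) + (138) + (31) + (27) + (43) + (-12) + (36) = 507
Signed area = Σ/2 = 253.5 (positive ⇒ counter-clockwise traversal).

253.5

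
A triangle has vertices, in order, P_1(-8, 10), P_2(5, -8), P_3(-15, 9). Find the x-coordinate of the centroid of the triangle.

-6

Apply Gauss's area formula. First the cross-terms c_i = x_i·y_{i+1} − x_{i+1}·y_i:
  14, -75, -78  ⇒  2A = -139, A = -69.5.
Then Σ (x_i + x_{i+1})·c_i = 2502, so x̄ = 2502 / (6·(-69.5)) = -6.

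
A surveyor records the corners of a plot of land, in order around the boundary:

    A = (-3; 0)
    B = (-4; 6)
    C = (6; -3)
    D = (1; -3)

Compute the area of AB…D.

33

Apply Gauss's area formula: 2A = Σ (x_i·y_{i+1} − x_{i+1}·y_i), indices taken mod 4.
A→B: (-3)(6) − (-4)(0) = -18
B→C: (-4)(-3) − (6)(6) = -24
C→D: (6)(-3) − (1)(-3) = -15
D→A: (1)(0) − (-3)(-3) = -9
Σ = -66
Area = |Σ|/2 = 33.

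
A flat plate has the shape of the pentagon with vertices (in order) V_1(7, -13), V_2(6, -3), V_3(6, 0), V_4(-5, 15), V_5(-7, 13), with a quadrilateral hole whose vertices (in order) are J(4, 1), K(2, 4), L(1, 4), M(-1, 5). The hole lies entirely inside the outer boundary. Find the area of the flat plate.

Outer boundary:
Apply Gauss's area formula: 2A = Σ (x_i·y_{i+1} − x_{i+1}·y_i), indices taken mod 5.
Σ = (57) + (18) + (90) + (40) + (0) = 205
Area = |Σ|/2 = 102.5.
Hole:
Apply the shoelace (surveyor's) formula: 2A = Σ (x_i·y_{i+1} − x_{i+1}·y_i), indices taken mod 4.
Σ = (14) + (4) + (9) + (-21) = 6
Area = |Σ|/2 = 3.
Net area = 102.5 − 3 = 99.5.

99.5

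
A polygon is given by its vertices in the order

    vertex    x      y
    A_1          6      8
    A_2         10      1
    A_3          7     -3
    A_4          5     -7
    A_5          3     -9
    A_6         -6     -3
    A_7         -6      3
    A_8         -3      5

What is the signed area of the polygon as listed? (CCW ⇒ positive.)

-171.5

Apply the shoelace (surveyor's) formula: 2A = Σ (x_i·y_{i+1} − x_{i+1}·y_i), indices taken mod 8.
A_1→A_2: (6)(1) − (10)(8) = -74
A_2→A_3: (10)(-3) − (7)(1) = -37
A_3→A_4: (7)(-7) − (5)(-3) = -34
A_4→A_5: (5)(-9) − (3)(-7) = -24
A_5→A_6: (3)(-3) − (-6)(-9) = -63
A_6→A_7: (-6)(3) − (-6)(-3) = -36
A_7→A_8: (-6)(5) − (-3)(3) = -21
A_8→A_1: (-3)(8) − (6)(5) = -54
Σ = -343
Signed area = Σ/2 = -171.5 (negative ⇒ clockwise traversal).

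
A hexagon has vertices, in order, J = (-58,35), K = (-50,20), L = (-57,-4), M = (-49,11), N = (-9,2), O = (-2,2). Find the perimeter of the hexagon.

|JK| = √((8)² + (-15)²) = √289 = 17
|KL| = √((-7)² + (-24)²) = √625 = 25
|LM| = √((8)² + (15)²) = √289 = 17
|MN| = √((40)² + (-9)²) = √1681 = 41
|NO| = √((7)² + (0)²) = √49 = 7
|OJ| = √((-56)² + (33)²) = √4225 = 65
Perimeter = 17 + 25 + 17 + 41 + 7 + 65 = 172.

172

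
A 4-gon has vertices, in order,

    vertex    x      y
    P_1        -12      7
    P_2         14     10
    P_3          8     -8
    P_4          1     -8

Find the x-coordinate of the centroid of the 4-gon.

Apply the shoelace formula. First the cross-terms c_i = x_i·y_{i+1} − x_{i+1}·y_i:
  -218, -192, -56, -89  ⇒  2A = -555, A = -277.5.
Then Σ (x_i + x_{i+1})·c_i = -4185, so x̄ = -4185 / (6·(-277.5)) = 93/37.

93/37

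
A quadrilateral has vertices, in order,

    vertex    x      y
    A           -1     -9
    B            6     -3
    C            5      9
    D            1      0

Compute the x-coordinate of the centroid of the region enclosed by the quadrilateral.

Apply Gauss's area formula. First the cross-terms c_i = x_i·y_{i+1} − x_{i+1}·y_i:
  57, 69, -9, -9  ⇒  2A = 108, A = 54.
Then Σ (x_i + x_{i+1})·c_i = 990, so x̄ = 990 / (6·54) = 55/18.

55/18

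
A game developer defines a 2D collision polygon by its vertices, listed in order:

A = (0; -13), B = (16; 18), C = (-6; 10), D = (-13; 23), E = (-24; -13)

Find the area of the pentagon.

750.5

Apply the surveyor's formula: 2A = Σ (x_i·y_{i+1} − x_{i+1}·y_i), indices taken mod 5.
A→B: (0)(18) − (16)(-13) = 208
B→C: (16)(10) − (-6)(18) = 268
C→D: (-6)(23) − (-13)(10) = -8
D→E: (-13)(-13) − (-24)(23) = 721
E→A: (-24)(-13) − (0)(-13) = 312
Σ = 1501
Area = |Σ|/2 = 750.5.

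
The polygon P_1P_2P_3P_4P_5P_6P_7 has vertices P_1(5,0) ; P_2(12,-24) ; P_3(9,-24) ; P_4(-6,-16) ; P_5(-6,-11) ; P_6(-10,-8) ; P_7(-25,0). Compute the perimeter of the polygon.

102

|P_1P_2| = √((7)² + (-24)²) = √625 = 25
|P_2P_3| = √((-3)² + (0)²) = √9 = 3
|P_3P_4| = √((-15)² + (8)²) = √289 = 17
|P_4P_5| = √((0)² + (5)²) = √25 = 5
|P_5P_6| = √((-4)² + (3)²) = √25 = 5
|P_6P_7| = √((-15)² + (8)²) = √289 = 17
|P_7P_1| = √((30)² + (0)²) = √900 = 30
Perimeter = 25 + 3 + 17 + 5 + 5 + 17 + 30 = 102.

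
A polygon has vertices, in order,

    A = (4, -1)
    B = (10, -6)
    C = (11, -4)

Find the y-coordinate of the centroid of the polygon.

-11/3

Apply the shoelace (surveyor's) formula. First the cross-terms c_i = x_i·y_{i+1} − x_{i+1}·y_i:
  -14, 26, 5  ⇒  2A = 17, A = 8.5.
Then Σ (y_i + y_{i+1})·c_i = -187, so ȳ = -187 / (6·8.5) = -11/3.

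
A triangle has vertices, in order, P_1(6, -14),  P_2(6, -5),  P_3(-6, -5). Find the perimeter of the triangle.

|P_1P_2| = √((0)² + (9)²) = √81 = 9
|P_2P_3| = √((-12)² + (0)²) = √144 = 12
|P_3P_1| = √((12)² + (-9)²) = √225 = 15
Perimeter = 9 + 12 + 15 = 36.

36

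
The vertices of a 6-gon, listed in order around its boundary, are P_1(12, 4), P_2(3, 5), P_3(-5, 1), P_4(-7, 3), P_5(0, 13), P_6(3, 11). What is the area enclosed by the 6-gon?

Apply the shoelace (surveyor's) formula: 2A = Σ (x_i·y_{i+1} − x_{i+1}·y_i), indices taken mod 6.
Cross-terms: 48, 28, -8, -91, -39, -120  ⇒  Σ = -182
Area = |Σ|/2 = 91.

91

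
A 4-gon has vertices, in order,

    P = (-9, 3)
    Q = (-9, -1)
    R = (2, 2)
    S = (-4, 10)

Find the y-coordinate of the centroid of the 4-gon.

Apply Gauss's area formula. First the cross-terms c_i = x_i·y_{i+1} − x_{i+1}·y_i:
  36, -16, 28, 78  ⇒  2A = 126, A = 63.
Then Σ (y_i + y_{i+1})·c_i = 1406, so ȳ = 1406 / (6·63) = 703/189.

703/189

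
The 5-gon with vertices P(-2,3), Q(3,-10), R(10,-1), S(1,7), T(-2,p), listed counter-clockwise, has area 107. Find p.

9

Write out the shoelace sum; only the two edges meeting at T involve p:
2·Area = [(1·p − (-2)·7) + ((-2)·3 − (-2)·p)] + 179
       = 3·p + 187 = 214
⇒ p = 9.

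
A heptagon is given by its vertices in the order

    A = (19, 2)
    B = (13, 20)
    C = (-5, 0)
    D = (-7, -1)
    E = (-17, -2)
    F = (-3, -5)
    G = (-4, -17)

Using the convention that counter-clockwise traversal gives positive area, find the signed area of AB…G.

A→B: (19)(20) − (13)(2) = 354
B→C: (13)(0) − (-5)(20) = 100
C→D: (-5)(-1) − (-7)(0) = 5
D→E: (-7)(-2) − (-17)(-1) = -3
E→F: (-17)(-5) − (-3)(-2) = 79
F→G: (-3)(-17) − (-4)(-5) = 31
G→A: (-4)(2) − (19)(-17) = 315
Σ = 881
Signed area = Σ/2 = 440.5 (positive ⇒ counter-clockwise traversal).

440.5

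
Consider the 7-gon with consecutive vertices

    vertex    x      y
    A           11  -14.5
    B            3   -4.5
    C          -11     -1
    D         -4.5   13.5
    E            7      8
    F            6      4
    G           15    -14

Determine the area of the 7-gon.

Apply the surveyor's formula: 2A = Σ (x_i·y_{i+1} − x_{i+1}·y_i), indices taken mod 7.
Cross-terms: -6, -52.5, -153, -130.5, -20, -144, -63.5  ⇒  Σ = -569.5
Area = |Σ|/2 = 284.75.

284.75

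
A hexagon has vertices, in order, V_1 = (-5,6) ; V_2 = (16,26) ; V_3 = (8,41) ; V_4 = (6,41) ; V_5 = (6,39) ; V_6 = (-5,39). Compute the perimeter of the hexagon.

|V_1V_2| = √((21)² + (20)²) = √841 = 29
|V_2V_3| = √((-8)² + (15)²) = √289 = 17
|V_3V_4| = √((-2)² + (0)²) = √4 = 2
|V_4V_5| = √((0)² + (-2)²) = √4 = 2
|V_5V_6| = √((-11)² + (0)²) = √121 = 11
|V_6V_1| = √((0)² + (-33)²) = √1089 = 33
Perimeter = 29 + 17 + 2 + 2 + 11 + 33 = 94.

94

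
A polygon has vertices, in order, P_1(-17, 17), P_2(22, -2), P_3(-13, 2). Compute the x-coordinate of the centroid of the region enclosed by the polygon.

Apply the surveyor's formula. First the cross-terms c_i = x_i·y_{i+1} − x_{i+1}·y_i:
  -340, 18, -187  ⇒  2A = -509, A = -254.5.
Then Σ (x_i + x_{i+1})·c_i = 4072, so x̄ = 4072 / (6·(-254.5)) = -8/3.

-8/3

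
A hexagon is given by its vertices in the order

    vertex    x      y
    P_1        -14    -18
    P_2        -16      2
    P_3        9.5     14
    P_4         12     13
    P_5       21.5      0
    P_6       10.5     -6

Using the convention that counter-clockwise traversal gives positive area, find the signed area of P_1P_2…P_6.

Cross-terms: -316, -243, -44.5, -279.5, -129, -273  ⇒  Σ = -1285
Signed area = Σ/2 = -642.5 (negative ⇒ clockwise traversal).

-642.5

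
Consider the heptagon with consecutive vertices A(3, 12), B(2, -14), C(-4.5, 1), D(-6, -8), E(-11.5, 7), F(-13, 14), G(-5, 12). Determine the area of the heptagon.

235.5

Σ = (-66) + (-61) + (42) + (-134) + (-70) + (-86) + (-96) = -471
Area = |Σ|/2 = 235.5.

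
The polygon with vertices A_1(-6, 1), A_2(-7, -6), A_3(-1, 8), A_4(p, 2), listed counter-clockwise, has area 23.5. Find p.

-8

Write out the shoelace sum; only the two edges meeting at A_4 involve p:
2·Area = [((-1)·2 − p·8) + (p·1 − (-6)·2)] + -19
       = -7·p + -9 = 47
⇒ p = -8.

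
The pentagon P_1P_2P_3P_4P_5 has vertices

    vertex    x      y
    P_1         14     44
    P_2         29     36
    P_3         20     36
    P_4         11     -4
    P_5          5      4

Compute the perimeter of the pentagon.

118

|P_1P_2| = √((15)² + (-8)²) = √289 = 17
|P_2P_3| = √((-9)² + (0)²) = √81 = 9
|P_3P_4| = √((-9)² + (-40)²) = √1681 = 41
|P_4P_5| = √((-6)² + (8)²) = √100 = 10
|P_5P_1| = √((9)² + (40)²) = √1681 = 41
Perimeter = 17 + 9 + 41 + 10 + 41 = 118.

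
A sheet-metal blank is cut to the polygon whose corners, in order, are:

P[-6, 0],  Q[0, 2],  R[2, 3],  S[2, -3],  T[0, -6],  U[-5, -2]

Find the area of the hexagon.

41

Apply the shoelace formula: 2A = Σ (x_i·y_{i+1} − x_{i+1}·y_i), indices taken mod 6.
Cross-terms: -12, -4, -12, -12, -30, -12  ⇒  Σ = -82
Area = |Σ|/2 = 41.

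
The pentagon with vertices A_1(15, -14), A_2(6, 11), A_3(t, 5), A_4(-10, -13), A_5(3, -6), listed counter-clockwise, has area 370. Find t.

The doubled signed area Σ (x_i y_{i+1} − x_{i+1} y_i) is linear in t.
With t=0 it equals 476; the coefficient of t is -24 (from the two edges through A_3).
So -24·t + 476 = 2·370 = 740 ⇒ t = -11.

-11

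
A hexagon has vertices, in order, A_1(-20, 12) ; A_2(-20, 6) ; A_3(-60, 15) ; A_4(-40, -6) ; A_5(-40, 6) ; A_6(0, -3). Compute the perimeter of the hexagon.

154

|A_1A_2| = √((0)² + (-6)²) = √36 = 6
|A_2A_3| = √((-40)² + (9)²) = √1681 = 41
|A_3A_4| = √((20)² + (-21)²) = √841 = 29
|A_4A_5| = √((0)² + (12)²) = √144 = 12
|A_5A_6| = √((40)² + (-9)²) = √1681 = 41
|A_6A_1| = √((-20)² + (15)²) = √625 = 25
Perimeter = 6 + 41 + 29 + 12 + 41 + 25 = 154.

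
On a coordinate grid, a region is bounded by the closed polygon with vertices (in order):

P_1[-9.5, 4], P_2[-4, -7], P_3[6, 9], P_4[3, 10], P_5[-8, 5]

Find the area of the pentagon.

116

Apply the surveyor's formula: 2A = Σ (x_i·y_{i+1} − x_{i+1}·y_i), indices taken mod 5.
Σ = (82.5) + (6) + (33) + (95) + (15.5) = 232
Area = |Σ|/2 = 116.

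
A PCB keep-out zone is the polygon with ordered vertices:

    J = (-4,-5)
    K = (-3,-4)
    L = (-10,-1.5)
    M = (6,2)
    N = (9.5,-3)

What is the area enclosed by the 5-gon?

71

Σ = (1) + (-35.5) + (-11) + (-37) + (-59.5) = -142
Area = |Σ|/2 = 71.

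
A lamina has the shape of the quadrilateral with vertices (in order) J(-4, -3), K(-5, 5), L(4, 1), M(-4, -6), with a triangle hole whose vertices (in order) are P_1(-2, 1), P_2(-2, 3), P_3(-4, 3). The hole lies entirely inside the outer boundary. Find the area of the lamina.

44

Outer boundary:
J→K: (-4)(5) − (-5)(-3) = -35
K→L: (-5)(1) − (4)(5) = -25
L→M: (4)(-6) − (-4)(1) = -20
M→J: (-4)(-3) − (-4)(-6) = -12
Σ = -92
Area = |Σ|/2 = 46.
Hole:
Apply the surveyor's formula: 2A = Σ (x_i·y_{i+1} − x_{i+1}·y_i), indices taken mod 3.
Σ = (-4) + (6) + (2) = 4
Area = |Σ|/2 = 2.
Net area = 46 − 2 = 44.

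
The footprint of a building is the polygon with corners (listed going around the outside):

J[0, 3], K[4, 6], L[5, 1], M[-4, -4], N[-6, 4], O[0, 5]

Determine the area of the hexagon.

Σ = (-12) + (-26) + (-16) + (-40) + (-30) + (0) = -124
Area = |Σ|/2 = 62.

62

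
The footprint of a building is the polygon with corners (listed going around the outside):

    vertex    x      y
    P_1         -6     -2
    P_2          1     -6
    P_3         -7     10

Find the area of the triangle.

Cross-terms: 38, -32, 74  ⇒  Σ = 80
Area = |Σ|/2 = 40.

40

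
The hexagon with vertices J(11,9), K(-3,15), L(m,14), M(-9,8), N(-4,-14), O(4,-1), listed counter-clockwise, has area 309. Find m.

-11

The doubled signed area Σ (x_i y_{i+1} − x_{i+1} y_i) is linear in m.
With m=0 it equals 541; the coefficient of m is -7 (from the two edges through L).
So -7·m + 541 = 2·309 = 618 ⇒ m = -11.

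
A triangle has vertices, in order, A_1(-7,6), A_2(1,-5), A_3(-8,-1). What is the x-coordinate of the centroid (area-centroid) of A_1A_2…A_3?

-14/3

Apply the surveyor's formula. First the cross-terms c_i = x_i·y_{i+1} − x_{i+1}·y_i:
  29, -41, -55  ⇒  2A = -67, A = -33.5.
Then Σ (x_i + x_{i+1})·c_i = 938, so x̄ = 938 / (6·(-33.5)) = -14/3.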